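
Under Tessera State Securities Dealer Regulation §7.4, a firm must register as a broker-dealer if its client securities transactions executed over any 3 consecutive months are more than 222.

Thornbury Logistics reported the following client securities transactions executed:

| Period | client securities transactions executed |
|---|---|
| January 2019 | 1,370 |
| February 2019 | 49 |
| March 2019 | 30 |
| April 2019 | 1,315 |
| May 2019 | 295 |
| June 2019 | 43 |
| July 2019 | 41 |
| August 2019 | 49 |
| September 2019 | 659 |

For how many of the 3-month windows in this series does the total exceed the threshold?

January 2019–March 2019: 1,370 + 49 + 30 = 1,449 (over)
February 2019–April 2019: 49 + 30 + 1,315 = 1,394 (over)
March 2019–May 2019: 30 + 1,315 + 295 = 1,640 (over)
April 2019–June 2019: 1,315 + 295 + 43 = 1,653 (over)
May 2019–July 2019: 295 + 43 + 41 = 379 (over)
June 2019–August 2019: 43 + 41 + 49 = 133 (under)
July 2019–September 2019: 41 + 49 + 659 = 749 (over)
6 windows exceed the threshold.

6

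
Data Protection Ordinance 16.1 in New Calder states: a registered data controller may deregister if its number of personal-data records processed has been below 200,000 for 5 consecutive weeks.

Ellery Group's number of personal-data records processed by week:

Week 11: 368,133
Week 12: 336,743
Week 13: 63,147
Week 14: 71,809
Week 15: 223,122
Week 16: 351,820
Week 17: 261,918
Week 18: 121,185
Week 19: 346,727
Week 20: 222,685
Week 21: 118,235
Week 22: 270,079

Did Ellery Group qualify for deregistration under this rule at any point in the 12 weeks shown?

Weeks below 200,000: Week 13, Week 14, Week 18, Week 21.
Longest run of consecutive weeks below the threshold: 2.
2 < 5, so Ellery Group never became eligible.

No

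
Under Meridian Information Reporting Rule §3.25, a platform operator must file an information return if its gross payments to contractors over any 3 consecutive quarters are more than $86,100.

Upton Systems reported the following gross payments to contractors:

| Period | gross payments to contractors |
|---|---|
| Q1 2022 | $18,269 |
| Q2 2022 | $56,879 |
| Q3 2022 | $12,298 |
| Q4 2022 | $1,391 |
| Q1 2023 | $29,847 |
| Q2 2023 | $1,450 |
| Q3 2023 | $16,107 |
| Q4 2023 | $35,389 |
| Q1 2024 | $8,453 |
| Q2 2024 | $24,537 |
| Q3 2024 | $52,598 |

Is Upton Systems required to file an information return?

Q1 2022–Q3 2022: $18,269 + $56,879 + $12,298 = $87,446 (over)
Q2 2022–Q4 2022: $56,879 + $12,298 + $1,391 = $70,568 (under)
Q3 2022–Q1 2023: $12,298 + $1,391 + $29,847 = $43,536 (under)
Q4 2022–Q2 2023: $1,391 + $29,847 + $1,450 = $32,688 (under)
Q1 2023–Q3 2023: $29,847 + $1,450 + $16,107 = $47,404 (under)
Q2 2023–Q4 2023: $1,450 + $16,107 + $35,389 = $52,946 (under)
Q3 2023–Q1 2024: $16,107 + $35,389 + $8,453 = $59,949 (under)
Q4 2023–Q2 2024: $35,389 + $8,453 + $24,537 = $68,379 (under)
Q1 2024–Q3 2024: $8,453 + $24,537 + $52,598 = $85,588 (under)
At least one window exceeds $86,100.

Yes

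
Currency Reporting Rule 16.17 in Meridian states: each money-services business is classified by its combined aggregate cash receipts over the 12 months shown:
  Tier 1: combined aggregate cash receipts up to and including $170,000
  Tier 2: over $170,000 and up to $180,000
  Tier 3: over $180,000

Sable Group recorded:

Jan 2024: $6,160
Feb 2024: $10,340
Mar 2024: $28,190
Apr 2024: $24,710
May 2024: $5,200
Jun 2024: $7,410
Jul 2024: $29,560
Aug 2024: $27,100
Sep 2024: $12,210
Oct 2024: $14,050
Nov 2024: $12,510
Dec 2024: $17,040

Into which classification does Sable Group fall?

Tier 3

Combined aggregate cash receipts: $6,160 + $10,340 + $28,190 + $24,710 + $5,200 + $7,410 + $29,560 + $27,100 + $12,210 + $14,050 + $12,510 + $17,040 = $194,480.
$194,480 > $180,000, so Tier 3 applies.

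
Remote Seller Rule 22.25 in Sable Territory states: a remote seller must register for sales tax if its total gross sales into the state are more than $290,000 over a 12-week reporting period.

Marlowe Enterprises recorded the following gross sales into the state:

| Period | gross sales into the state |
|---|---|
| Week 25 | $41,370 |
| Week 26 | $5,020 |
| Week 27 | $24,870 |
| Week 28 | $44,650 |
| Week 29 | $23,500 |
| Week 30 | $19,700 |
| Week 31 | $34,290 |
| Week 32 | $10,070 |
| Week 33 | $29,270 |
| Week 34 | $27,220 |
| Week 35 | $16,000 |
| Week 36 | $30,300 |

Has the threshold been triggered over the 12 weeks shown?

Total gross sales into the state: $41,370 + $5,020 + $24,870 + $44,650 + $23,500 + $19,700 + $34,290 + $10,070 + $29,270 + $27,220 + $16,000 + $30,300 = $306,260.
$306,260 > $290,000, so the threshold is exceeded.

Yes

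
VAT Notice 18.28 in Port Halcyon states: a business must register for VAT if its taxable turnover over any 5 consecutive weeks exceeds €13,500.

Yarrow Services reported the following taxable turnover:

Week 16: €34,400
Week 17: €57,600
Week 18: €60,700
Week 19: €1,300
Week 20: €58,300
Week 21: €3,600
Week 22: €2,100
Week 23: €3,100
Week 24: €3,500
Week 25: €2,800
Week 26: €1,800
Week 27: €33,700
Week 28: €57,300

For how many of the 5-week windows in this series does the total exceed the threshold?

8

Week 16–Week 20: €34,400 + €57,600 + €60,700 + €1,300 + €58,300 = €212,300 (over)
Week 17–Week 21: €57,600 + €60,700 + €1,300 + €58,300 + €3,600 = €181,500 (over)
Week 18–Week 22: €60,700 + €1,300 + €58,300 + €3,600 + €2,100 = €126,000 (over)
Week 19–Week 23: €1,300 + €58,300 + €3,600 + €2,100 + €3,100 = €68,400 (over)
Week 20–Week 24: €58,300 + €3,600 + €2,100 + €3,100 + €3,500 = €70,600 (over)
Week 21–Week 25: €3,600 + €2,100 + €3,100 + €3,500 + €2,800 = €15,100 (over)
Week 22–Week 26: €2,100 + €3,100 + €3,500 + €2,800 + €1,800 = €13,300 (under)
Week 23–Week 27: €3,100 + €3,500 + €2,800 + €1,800 + €33,700 = €44,900 (over)
Week 24–Week 28: €3,500 + €2,800 + €1,800 + €33,700 + €57,300 = €99,100 (over)
8 windows exceed the threshold.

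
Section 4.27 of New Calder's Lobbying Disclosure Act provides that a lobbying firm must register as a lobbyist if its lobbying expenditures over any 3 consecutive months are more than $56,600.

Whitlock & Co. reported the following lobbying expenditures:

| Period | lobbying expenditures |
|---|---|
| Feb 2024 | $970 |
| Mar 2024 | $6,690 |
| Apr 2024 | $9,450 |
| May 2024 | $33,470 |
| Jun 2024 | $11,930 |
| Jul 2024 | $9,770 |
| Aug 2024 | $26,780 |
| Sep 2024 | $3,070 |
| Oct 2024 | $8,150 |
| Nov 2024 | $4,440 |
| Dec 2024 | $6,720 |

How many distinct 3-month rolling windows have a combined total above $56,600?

Feb 2024–Apr 2024: $970 + $6,690 + $9,450 = $17,110 (under)
Mar 2024–May 2024: $6,690 + $9,450 + $33,470 = $49,610 (under)
Apr 2024–Jun 2024: $9,450 + $33,470 + $11,930 = $54,850 (under)
May 2024–Jul 2024: $33,470 + $11,930 + $9,770 = $55,170 (under)
Jun 2024–Aug 2024: $11,930 + $9,770 + $26,780 = $48,480 (under)
Jul 2024–Sep 2024: $9,770 + $26,780 + $3,070 = $39,620 (under)
Aug 2024–Oct 2024: $26,780 + $3,070 + $8,150 = $38,000 (under)
Sep 2024–Nov 2024: $3,070 + $8,150 + $4,440 = $15,660 (under)
Oct 2024–Dec 2024: $8,150 + $4,440 + $6,720 = $19,310 (under)
0 windows exceed the threshold.

0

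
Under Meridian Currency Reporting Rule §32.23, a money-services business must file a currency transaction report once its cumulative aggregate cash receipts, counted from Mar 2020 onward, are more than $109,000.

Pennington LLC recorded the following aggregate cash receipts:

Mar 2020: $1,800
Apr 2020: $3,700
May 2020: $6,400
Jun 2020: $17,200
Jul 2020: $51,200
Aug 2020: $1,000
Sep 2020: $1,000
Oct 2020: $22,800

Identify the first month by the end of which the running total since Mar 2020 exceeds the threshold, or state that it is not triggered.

Not triggered

Through Mar 2020: $1,800
Through Apr 2020: $5,500
Through May 2020: $11,900
Through Jun 2020: $29,100
Through Jul 2020: $80,300
Through Aug 2020: $81,300
Through Sep 2020: $82,300
Through Oct 2020: $105,100
Final cumulative total $105,100 ≤ $109,000; the threshold is never exceeded.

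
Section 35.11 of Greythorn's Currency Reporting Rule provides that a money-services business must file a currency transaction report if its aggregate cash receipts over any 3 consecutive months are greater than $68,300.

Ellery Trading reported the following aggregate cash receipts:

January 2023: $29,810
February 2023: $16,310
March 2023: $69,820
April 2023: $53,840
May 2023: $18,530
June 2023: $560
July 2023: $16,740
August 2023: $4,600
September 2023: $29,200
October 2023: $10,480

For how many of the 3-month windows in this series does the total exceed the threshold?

January 2023–March 2023: $29,810 + $16,310 + $69,820 = $115,940 (over)
February 2023–April 2023: $16,310 + $69,820 + $53,840 = $139,970 (over)
March 2023–May 2023: $69,820 + $53,840 + $18,530 = $142,190 (over)
April 2023–June 2023: $53,840 + $18,530 + $560 = $72,930 (over)
May 2023–July 2023: $18,530 + $560 + $16,740 = $35,830 (under)
June 2023–August 2023: $560 + $16,740 + $4,600 = $21,900 (under)
July 2023–September 2023: $16,740 + $4,600 + $29,200 = $50,540 (under)
August 2023–October 2023: $4,600 + $29,200 + $10,480 = $44,280 (under)
4 windows exceed the threshold.

4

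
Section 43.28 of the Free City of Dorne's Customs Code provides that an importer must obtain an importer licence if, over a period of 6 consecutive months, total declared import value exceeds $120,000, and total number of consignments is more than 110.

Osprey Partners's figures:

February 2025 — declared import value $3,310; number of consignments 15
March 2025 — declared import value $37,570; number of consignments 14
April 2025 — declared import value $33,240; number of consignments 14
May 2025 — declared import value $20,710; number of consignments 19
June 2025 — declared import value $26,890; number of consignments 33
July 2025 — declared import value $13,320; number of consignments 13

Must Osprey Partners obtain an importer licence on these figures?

Total declared import value: $3,310 + $37,570 + $33,240 + $20,710 + $26,890 + $13,320 = $135,040 (> $120,000).
Total number of consignments: 15 + 14 + 14 + 19 + 33 + 13 = 108 (≤ 110).
The test is 'and': the rule requires both, and at least one is not exceeded.

No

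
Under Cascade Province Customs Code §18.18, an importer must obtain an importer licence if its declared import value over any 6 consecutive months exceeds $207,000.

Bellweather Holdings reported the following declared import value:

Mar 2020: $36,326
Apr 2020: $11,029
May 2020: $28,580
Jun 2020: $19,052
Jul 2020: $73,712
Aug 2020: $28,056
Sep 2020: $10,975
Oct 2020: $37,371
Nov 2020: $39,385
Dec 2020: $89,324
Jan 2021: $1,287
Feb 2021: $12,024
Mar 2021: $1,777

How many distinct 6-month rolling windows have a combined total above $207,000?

2

Mar 2020–Aug 2020: $36,326 + $11,029 + $28,580 + $19,052 + $73,712 + $28,056 = $196,755 (under)
Apr 2020–Sep 2020: $11,029 + $28,580 + $19,052 + $73,712 + $28,056 + $10,975 = $171,404 (under)
May 2020–Oct 2020: $28,580 + $19,052 + $73,712 + $28,056 + $10,975 + $37,371 = $197,746 (under)
Jun 2020–Nov 2020: $19,052 + $73,712 + $28,056 + $10,975 + $37,371 + $39,385 = $208,551 (over)
Jul 2020–Dec 2020: $73,712 + $28,056 + $10,975 + $37,371 + $39,385 + $89,324 = $278,823 (over)
Aug 2020–Jan 2021: $28,056 + $10,975 + $37,371 + $39,385 + $89,324 + $1,287 = $206,398 (under)
Sep 2020–Feb 2021: $10,975 + $37,371 + $39,385 + $89,324 + $1,287 + $12,024 = $190,366 (under)
Oct 2020–Mar 2021: $37,371 + $39,385 + $89,324 + $1,287 + $12,024 + $1,777 = $181,168 (under)
2 windows exceed the threshold.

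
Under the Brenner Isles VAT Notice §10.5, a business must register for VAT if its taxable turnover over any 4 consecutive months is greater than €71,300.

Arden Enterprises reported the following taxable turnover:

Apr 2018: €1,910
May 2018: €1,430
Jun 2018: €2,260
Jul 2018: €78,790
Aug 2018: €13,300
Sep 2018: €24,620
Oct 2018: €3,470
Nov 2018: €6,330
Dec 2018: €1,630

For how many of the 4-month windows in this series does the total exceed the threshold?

4

Apr 2018–Jul 2018: €1,910 + €1,430 + €2,260 + €78,790 = €84,390 (over)
May 2018–Aug 2018: €1,430 + €2,260 + €78,790 + €13,300 = €95,780 (over)
Jun 2018–Sep 2018: €2,260 + €78,790 + €13,300 + €24,620 = €118,970 (over)
Jul 2018–Oct 2018: €78,790 + €13,300 + €24,620 + €3,470 = €120,180 (over)
Aug 2018–Nov 2018: €13,300 + €24,620 + €3,470 + €6,330 = €47,720 (under)
Sep 2018–Dec 2018: €24,620 + €3,470 + €6,330 + €1,630 = €36,050 (under)
4 windows exceed the threshold.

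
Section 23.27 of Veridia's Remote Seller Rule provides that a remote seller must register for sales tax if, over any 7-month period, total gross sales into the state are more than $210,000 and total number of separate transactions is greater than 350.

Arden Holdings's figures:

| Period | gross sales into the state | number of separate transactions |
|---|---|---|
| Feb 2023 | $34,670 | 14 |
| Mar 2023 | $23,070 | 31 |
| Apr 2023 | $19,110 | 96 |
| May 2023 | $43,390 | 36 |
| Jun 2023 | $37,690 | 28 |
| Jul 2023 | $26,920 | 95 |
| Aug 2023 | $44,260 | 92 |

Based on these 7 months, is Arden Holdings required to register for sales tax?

Total gross sales into the state: $34,670 + $23,070 + $19,110 + $43,390 + $37,690 + $26,920 + $44,260 = $229,110 (> $210,000).
Total number of separate transactions: 14 + 31 + 96 + 36 + 28 + 95 + 92 = 392 (> 350).
The test is 'and': both thresholds are exceeded.

Yes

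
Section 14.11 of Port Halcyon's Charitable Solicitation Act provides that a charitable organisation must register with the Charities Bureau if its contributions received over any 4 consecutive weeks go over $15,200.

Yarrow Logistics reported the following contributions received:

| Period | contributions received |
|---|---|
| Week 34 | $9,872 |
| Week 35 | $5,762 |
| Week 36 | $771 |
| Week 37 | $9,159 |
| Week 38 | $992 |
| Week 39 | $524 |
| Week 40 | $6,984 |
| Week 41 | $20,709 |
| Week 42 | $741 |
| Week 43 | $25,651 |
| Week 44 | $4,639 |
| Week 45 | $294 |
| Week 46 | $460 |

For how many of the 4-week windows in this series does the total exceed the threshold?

9

Week 34–Week 37: $9,872 + $5,762 + $771 + $9,159 = $25,564 (over)
Week 35–Week 38: $5,762 + $771 + $9,159 + $992 = $16,684 (over)
Week 36–Week 39: $771 + $9,159 + $992 + $524 = $11,446 (under)
Week 37–Week 40: $9,159 + $992 + $524 + $6,984 = $17,659 (over)
Week 38–Week 41: $992 + $524 + $6,984 + $20,709 = $29,209 (over)
Week 39–Week 42: $524 + $6,984 + $20,709 + $741 = $28,958 (over)
Week 40–Week 43: $6,984 + $20,709 + $741 + $25,651 = $54,085 (over)
Week 41–Week 44: $20,709 + $741 + $25,651 + $4,639 = $51,740 (over)
Week 42–Week 45: $741 + $25,651 + $4,639 + $294 = $31,325 (over)
Week 43–Week 46: $25,651 + $4,639 + $294 + $460 = $31,044 (over)
9 windows exceed the threshold.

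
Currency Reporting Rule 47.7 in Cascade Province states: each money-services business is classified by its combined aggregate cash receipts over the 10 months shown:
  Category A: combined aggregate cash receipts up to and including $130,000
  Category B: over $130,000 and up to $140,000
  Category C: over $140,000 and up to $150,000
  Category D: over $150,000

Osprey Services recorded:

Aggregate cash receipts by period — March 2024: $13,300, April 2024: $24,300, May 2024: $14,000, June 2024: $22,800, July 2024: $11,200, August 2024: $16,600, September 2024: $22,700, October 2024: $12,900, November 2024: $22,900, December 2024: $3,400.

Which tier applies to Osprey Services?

Category D

Combined aggregate cash receipts: $13,300 + $24,300 + $14,000 + $22,800 + $11,200 + $16,600 + $22,700 + $12,900 + $22,900 + $3,400 = $164,100.
$164,100 > $150,000, so Category D applies.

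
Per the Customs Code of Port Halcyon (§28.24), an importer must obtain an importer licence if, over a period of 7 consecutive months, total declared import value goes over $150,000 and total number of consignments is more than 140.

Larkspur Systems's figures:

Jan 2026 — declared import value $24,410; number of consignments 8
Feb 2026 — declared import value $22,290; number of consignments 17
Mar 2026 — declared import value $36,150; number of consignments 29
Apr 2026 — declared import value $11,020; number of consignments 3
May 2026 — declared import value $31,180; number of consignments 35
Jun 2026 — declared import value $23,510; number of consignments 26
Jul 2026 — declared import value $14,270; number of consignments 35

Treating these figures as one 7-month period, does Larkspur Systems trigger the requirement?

Total declared import value: $24,410 + $22,290 + $36,150 + $11,020 + $31,180 + $23,510 + $14,270 = $162,830 (> $150,000).
Total number of consignments: 8 + 17 + 29 + 3 + 35 + 26 + 35 = 153 (> 140).
The test is 'and': both thresholds are exceeded.

Yes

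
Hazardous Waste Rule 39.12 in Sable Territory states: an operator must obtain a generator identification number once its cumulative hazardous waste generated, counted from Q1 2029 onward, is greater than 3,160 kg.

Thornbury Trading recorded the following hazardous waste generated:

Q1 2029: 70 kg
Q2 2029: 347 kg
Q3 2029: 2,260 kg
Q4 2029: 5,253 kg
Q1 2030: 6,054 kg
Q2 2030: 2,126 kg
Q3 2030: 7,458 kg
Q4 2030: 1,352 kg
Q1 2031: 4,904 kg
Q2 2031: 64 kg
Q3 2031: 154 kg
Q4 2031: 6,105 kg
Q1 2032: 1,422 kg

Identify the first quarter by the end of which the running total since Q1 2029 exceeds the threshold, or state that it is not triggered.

Through Q1 2029: 70 kg
Through Q2 2029: 417 kg
Through Q3 2029: 2,677 kg
Through Q4 2029: 7,930 kg ← exceeds threshold

Q4 2029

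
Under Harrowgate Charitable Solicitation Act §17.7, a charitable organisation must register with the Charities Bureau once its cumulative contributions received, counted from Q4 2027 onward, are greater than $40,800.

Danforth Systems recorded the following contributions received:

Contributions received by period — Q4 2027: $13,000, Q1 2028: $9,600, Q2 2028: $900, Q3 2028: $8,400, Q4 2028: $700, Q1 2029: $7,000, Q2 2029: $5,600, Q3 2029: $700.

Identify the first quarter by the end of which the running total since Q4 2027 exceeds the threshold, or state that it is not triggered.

Through Q4 2027: $13,000
Through Q1 2028: $22,600
Through Q2 2028: $23,500
Through Q3 2028: $31,900
Through Q4 2028: $32,600
Through Q1 2029: $39,600
Through Q2 2029: $45,200 ← exceeds threshold

Q2 2029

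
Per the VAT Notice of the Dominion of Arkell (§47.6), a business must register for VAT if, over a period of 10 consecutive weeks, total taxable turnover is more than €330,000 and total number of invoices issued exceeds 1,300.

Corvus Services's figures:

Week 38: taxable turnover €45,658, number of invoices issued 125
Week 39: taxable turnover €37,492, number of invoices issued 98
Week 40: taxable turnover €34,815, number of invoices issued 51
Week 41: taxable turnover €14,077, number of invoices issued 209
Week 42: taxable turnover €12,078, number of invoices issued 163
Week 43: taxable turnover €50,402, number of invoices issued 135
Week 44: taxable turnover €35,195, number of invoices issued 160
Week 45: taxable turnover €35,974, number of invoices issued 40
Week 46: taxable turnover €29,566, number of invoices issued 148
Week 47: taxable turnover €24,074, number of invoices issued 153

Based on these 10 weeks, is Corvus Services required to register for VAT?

Total taxable turnover: €45,658 + €37,492 + €34,815 + €14,077 + €12,078 + €50,402 + €35,195 + €35,974 + €29,566 + €24,074 = €319,331 (≤ €330,000).
Total number of invoices issued: 125 + 98 + 51 + 209 + 163 + 135 + 160 + 40 + 148 + 153 = 1,282 (≤ 1,300).
The test is 'and': the rule requires both, and at least one is not exceeded.

No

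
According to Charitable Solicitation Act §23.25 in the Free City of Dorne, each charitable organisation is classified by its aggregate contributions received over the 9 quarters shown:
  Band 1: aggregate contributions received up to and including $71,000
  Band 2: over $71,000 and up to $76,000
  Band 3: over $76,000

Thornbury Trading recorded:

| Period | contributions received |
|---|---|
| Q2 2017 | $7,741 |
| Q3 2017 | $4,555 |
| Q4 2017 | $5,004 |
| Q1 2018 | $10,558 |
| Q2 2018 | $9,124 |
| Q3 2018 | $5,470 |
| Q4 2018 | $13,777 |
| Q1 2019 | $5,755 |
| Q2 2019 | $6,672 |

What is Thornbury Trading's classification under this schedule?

Aggregate contributions received: $7,741 + $4,555 + $5,004 + $10,558 + $9,124 + $5,470 + $13,777 + $5,755 + $6,672 = $68,656.
$68,656 ≤ $71,000, so Band 1 applies.

Band 1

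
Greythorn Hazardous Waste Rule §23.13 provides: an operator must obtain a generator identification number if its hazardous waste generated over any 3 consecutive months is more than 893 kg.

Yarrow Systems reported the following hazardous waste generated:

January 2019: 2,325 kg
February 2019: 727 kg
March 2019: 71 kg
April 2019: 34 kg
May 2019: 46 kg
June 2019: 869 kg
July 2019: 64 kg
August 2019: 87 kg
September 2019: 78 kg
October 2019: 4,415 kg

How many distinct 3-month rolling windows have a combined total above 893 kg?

5

January 2019–March 2019: 2,325 kg + 727 kg + 71 kg = 3,123 kg (over)
February 2019–April 2019: 727 kg + 71 kg + 34 kg = 832 kg (under)
March 2019–May 2019: 71 kg + 34 kg + 46 kg = 151 kg (under)
April 2019–June 2019: 34 kg + 46 kg + 869 kg = 949 kg (over)
May 2019–July 2019: 46 kg + 869 kg + 64 kg = 979 kg (over)
June 2019–August 2019: 869 kg + 64 kg + 87 kg = 1,020 kg (over)
July 2019–September 2019: 64 kg + 87 kg + 78 kg = 229 kg (under)
August 2019–October 2019: 87 kg + 78 kg + 4,415 kg = 4,580 kg (over)
5 windows exceed the threshold.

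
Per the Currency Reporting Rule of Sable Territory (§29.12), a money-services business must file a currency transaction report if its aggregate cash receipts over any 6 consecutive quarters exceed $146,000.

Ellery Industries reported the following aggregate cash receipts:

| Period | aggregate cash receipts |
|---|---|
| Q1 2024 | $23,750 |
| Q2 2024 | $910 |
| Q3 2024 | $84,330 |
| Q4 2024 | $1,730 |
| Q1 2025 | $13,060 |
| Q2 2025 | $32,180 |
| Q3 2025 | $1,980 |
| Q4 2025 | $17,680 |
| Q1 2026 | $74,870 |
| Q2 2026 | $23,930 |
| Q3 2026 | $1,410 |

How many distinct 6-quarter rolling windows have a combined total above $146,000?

4

Q1 2024–Q2 2025: $23,750 + $910 + $84,330 + $1,730 + $13,060 + $32,180 = $155,960 (over)
Q2 2024–Q3 2025: $910 + $84,330 + $1,730 + $13,060 + $32,180 + $1,980 = $134,190 (under)
Q3 2024–Q4 2025: $84,330 + $1,730 + $13,060 + $32,180 + $1,980 + $17,680 = $150,960 (over)
Q4 2024–Q1 2026: $1,730 + $13,060 + $32,180 + $1,980 + $17,680 + $74,870 = $141,500 (under)
Q1 2025–Q2 2026: $13,060 + $32,180 + $1,980 + $17,680 + $74,870 + $23,930 = $163,700 (over)
Q2 2025–Q3 2026: $32,180 + $1,980 + $17,680 + $74,870 + $23,930 + $1,410 = $152,050 (over)
4 windows exceed the threshold.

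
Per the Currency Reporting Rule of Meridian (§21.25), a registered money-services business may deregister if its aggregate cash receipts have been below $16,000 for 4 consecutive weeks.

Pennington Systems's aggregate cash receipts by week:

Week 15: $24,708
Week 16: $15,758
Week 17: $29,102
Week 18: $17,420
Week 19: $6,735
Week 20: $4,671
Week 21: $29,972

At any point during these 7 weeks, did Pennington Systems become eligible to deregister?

Weeks below $16,000: Week 16, Week 19, Week 20.
Longest run of consecutive weeks below the threshold: 2.
2 < 4, so Pennington Systems never became eligible.

No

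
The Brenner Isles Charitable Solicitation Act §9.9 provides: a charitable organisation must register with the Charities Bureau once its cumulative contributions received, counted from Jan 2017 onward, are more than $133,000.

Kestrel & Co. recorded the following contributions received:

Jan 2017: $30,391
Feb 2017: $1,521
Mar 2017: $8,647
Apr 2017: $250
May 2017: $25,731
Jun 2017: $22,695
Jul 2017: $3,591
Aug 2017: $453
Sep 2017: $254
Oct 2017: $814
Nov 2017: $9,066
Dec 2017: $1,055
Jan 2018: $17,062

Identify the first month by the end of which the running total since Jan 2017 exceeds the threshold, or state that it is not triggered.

Through Jan 2017: $30,391
Through Feb 2017: $31,912
Through Mar 2017: $40,559
Through Apr 2017: $40,809
Through May 2017: $66,540
Through Jun 2017: $89,235
Through Jul 2017: $92,826
Through Aug 2017: $93,279
Through Sep 2017: $93,533
Through Oct 2017: $94,347
Through Nov 2017: $103,413
Through Dec 2017: $104,468
Through Jan 2018: $121,530
Final cumulative total $121,530 ≤ $133,000; the threshold is never exceeded.

Not triggered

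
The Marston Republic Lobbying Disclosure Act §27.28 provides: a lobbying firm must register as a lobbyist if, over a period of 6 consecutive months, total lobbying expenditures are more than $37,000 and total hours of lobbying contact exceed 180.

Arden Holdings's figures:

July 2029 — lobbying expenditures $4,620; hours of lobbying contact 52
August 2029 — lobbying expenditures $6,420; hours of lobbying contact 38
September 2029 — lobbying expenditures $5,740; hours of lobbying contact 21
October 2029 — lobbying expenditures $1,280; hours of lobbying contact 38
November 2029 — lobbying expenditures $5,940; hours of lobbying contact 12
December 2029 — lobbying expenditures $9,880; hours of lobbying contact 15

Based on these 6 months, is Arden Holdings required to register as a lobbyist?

Total lobbying expenditures: $4,620 + $6,420 + $5,740 + $1,280 + $5,940 + $9,880 = $33,880 (≤ $37,000).
Total hours of lobbying contact: 52 + 38 + 21 + 38 + 12 + 15 = 176 (≤ 180).
The test is 'and': the rule requires both, and at least one is not exceeded.

No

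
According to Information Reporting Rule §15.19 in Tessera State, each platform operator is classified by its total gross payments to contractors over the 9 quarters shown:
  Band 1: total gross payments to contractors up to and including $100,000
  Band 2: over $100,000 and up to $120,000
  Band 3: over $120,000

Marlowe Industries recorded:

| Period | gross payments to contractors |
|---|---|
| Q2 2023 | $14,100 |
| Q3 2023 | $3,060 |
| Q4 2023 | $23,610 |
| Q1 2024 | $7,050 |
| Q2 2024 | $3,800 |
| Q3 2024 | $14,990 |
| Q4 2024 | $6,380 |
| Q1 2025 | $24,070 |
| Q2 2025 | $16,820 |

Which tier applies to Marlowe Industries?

Band 2

Total gross payments to contractors: $14,100 + $3,060 + $23,610 + $7,050 + $3,800 + $14,990 + $6,380 + $24,070 + $16,820 = $113,880.
$100,000 < $113,880 ≤ $120,000, so Band 2 applies.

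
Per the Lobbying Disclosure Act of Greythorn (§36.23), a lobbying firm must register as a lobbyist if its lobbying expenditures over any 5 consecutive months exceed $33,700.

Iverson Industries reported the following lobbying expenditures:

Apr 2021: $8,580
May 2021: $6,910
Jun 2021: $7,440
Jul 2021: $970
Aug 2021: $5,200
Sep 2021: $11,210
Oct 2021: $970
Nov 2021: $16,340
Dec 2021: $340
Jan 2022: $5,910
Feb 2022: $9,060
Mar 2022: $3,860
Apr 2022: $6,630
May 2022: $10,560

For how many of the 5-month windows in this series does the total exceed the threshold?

5

Apr 2021–Aug 2021: $8,580 + $6,910 + $7,440 + $970 + $5,200 = $29,100 (under)
May 2021–Sep 2021: $6,910 + $7,440 + $970 + $5,200 + $11,210 = $31,730 (under)
Jun 2021–Oct 2021: $7,440 + $970 + $5,200 + $11,210 + $970 = $25,790 (under)
Jul 2021–Nov 2021: $970 + $5,200 + $11,210 + $970 + $16,340 = $34,690 (over)
Aug 2021–Dec 2021: $5,200 + $11,210 + $970 + $16,340 + $340 = $34,060 (over)
Sep 2021–Jan 2022: $11,210 + $970 + $16,340 + $340 + $5,910 = $34,770 (over)
Oct 2021–Feb 2022: $970 + $16,340 + $340 + $5,910 + $9,060 = $32,620 (under)
Nov 2021–Mar 2022: $16,340 + $340 + $5,910 + $9,060 + $3,860 = $35,510 (over)
Dec 2021–Apr 2022: $340 + $5,910 + $9,060 + $3,860 + $6,630 = $25,800 (under)
Jan 2022–May 2022: $5,910 + $9,060 + $3,860 + $6,630 + $10,560 = $36,020 (over)
5 windows exceed the threshold.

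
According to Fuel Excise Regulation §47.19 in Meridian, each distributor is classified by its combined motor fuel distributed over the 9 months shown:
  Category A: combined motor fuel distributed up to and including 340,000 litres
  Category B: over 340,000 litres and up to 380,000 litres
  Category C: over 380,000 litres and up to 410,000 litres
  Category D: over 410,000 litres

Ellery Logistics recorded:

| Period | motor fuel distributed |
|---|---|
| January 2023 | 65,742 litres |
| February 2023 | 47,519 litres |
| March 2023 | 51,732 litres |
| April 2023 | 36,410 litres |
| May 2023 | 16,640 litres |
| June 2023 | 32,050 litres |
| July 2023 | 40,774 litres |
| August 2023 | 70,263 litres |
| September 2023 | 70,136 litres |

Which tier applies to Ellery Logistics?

Combined motor fuel distributed: 65,742 litres + 47,519 litres + 51,732 litres + 36,410 litres + 16,640 litres + 32,050 litres + 40,774 litres + 70,263 litres + 70,136 litres = 431,266 litres.
431,266 litres > 410,000 litres, so Category D applies.

Category D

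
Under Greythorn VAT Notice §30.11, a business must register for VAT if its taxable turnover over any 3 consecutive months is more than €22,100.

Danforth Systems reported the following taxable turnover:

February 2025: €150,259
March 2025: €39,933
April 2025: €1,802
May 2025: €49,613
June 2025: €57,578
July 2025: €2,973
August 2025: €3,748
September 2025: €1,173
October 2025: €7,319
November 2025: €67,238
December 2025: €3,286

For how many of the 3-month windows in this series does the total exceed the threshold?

February 2025–April 2025: €150,259 + €39,933 + €1,802 = €191,994 (over)
March 2025–May 2025: €39,933 + €1,802 + €49,613 = €91,348 (over)
April 2025–June 2025: €1,802 + €49,613 + €57,578 = €108,993 (over)
May 2025–July 2025: €49,613 + €57,578 + €2,973 = €110,164 (over)
June 2025–August 2025: €57,578 + €2,973 + €3,748 = €64,299 (over)
July 2025–September 2025: €2,973 + €3,748 + €1,173 = €7,894 (under)
August 2025–October 2025: €3,748 + €1,173 + €7,319 = €12,240 (under)
September 2025–November 2025: €1,173 + €7,319 + €67,238 = €75,730 (over)
October 2025–December 2025: €7,319 + €67,238 + €3,286 = €77,843 (over)
7 windows exceed the threshold.

7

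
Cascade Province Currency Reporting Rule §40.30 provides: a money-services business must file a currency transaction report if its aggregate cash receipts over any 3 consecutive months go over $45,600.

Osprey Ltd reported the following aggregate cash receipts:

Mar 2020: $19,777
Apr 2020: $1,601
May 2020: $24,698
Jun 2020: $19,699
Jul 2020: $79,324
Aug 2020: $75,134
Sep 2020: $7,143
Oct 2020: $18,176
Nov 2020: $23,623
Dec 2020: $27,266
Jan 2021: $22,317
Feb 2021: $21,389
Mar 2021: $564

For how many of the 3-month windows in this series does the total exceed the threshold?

10

Mar 2020–May 2020: $19,777 + $1,601 + $24,698 = $46,076 (over)
Apr 2020–Jun 2020: $1,601 + $24,698 + $19,699 = $45,998 (over)
May 2020–Jul 2020: $24,698 + $19,699 + $79,324 = $123,721 (over)
Jun 2020–Aug 2020: $19,699 + $79,324 + $75,134 = $174,157 (over)
Jul 2020–Sep 2020: $79,324 + $75,134 + $7,143 = $161,601 (over)
Aug 2020–Oct 2020: $75,134 + $7,143 + $18,176 = $100,453 (over)
Sep 2020–Nov 2020: $7,143 + $18,176 + $23,623 = $48,942 (over)
Oct 2020–Dec 2020: $18,176 + $23,623 + $27,266 = $69,065 (over)
Nov 2020–Jan 2021: $23,623 + $27,266 + $22,317 = $73,206 (over)
Dec 2020–Feb 2021: $27,266 + $22,317 + $21,389 = $70,972 (over)
Jan 2021–Mar 2021: $22,317 + $21,389 + $564 = $44,270 (under)
10 windows exceed the threshold.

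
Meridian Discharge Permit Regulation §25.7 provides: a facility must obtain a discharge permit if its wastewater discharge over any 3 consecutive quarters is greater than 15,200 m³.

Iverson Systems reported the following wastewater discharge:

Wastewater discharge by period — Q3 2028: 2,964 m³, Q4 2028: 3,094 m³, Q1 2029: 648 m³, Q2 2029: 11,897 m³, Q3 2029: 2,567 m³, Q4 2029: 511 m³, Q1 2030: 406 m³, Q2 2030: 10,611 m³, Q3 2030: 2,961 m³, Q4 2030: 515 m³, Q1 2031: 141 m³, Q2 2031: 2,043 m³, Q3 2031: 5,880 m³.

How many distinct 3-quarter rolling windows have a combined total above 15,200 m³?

Q3 2028–Q1 2029: 2,964 m³ + 3,094 m³ + 648 m³ = 6,706 m³ (under)
Q4 2028–Q2 2029: 3,094 m³ + 648 m³ + 11,897 m³ = 15,639 m³ (over)
Q1 2029–Q3 2029: 648 m³ + 11,897 m³ + 2,567 m³ = 15,112 m³ (under)
Q2 2029–Q4 2029: 11,897 m³ + 2,567 m³ + 511 m³ = 14,975 m³ (under)
Q3 2029–Q1 2030: 2,567 m³ + 511 m³ + 406 m³ = 3,484 m³ (under)
Q4 2029–Q2 2030: 511 m³ + 406 m³ + 10,611 m³ = 11,528 m³ (under)
Q1 2030–Q3 2030: 406 m³ + 10,611 m³ + 2,961 m³ = 13,978 m³ (under)
Q2 2030–Q4 2030: 10,611 m³ + 2,961 m³ + 515 m³ = 14,087 m³ (under)
Q3 2030–Q1 2031: 2,961 m³ + 515 m³ + 141 m³ = 3,617 m³ (under)
Q4 2030–Q2 2031: 515 m³ + 141 m³ + 2,043 m³ = 2,699 m³ (under)
Q1 2031–Q3 2031: 141 m³ + 2,043 m³ + 5,880 m³ = 8,064 m³ (under)
1 window exceeds the threshold.

1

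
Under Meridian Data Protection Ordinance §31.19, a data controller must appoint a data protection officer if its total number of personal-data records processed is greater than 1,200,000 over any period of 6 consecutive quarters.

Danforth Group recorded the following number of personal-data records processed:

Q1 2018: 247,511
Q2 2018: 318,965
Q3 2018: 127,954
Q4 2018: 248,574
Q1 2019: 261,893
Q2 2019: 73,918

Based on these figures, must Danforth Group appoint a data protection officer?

Yes

Total number of personal-data records processed: 247,511 + 318,965 + 127,954 + 248,574 + 261,893 + 73,918 = 1,278,815.
1,278,815 > 1,200,000, so the threshold is exceeded.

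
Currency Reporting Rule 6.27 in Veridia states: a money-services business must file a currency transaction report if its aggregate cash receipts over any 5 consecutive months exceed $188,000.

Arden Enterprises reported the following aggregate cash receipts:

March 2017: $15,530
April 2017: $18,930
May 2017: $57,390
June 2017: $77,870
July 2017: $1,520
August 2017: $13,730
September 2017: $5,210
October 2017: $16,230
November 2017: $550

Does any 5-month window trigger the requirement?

No

March 2017–July 2017: $15,530 + $18,930 + $57,390 + $77,870 + $1,520 = $171,240 (under)
April 2017–August 2017: $18,930 + $57,390 + $77,870 + $1,520 + $13,730 = $169,440 (under)
May 2017–September 2017: $57,390 + $77,870 + $1,520 + $13,730 + $5,210 = $155,720 (under)
June 2017–October 2017: $77,870 + $1,520 + $13,730 + $5,210 + $16,230 = $114,560 (under)
July 2017–November 2017: $1,520 + $13,730 + $5,210 + $16,230 + $550 = $37,240 (under)
No window exceeds $188,000.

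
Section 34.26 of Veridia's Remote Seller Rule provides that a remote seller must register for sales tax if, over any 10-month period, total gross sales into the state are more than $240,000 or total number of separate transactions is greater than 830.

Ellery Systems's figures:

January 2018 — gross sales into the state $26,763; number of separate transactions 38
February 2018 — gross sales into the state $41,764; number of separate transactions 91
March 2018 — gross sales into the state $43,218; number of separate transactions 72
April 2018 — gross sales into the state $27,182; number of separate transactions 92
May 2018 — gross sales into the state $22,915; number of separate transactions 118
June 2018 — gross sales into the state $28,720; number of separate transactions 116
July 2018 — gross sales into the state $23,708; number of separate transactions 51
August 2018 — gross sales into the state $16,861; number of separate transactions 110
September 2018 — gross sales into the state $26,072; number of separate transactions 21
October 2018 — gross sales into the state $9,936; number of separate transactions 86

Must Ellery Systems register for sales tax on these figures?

Yes

Total gross sales into the state: $26,763 + $41,764 + $43,218 + $27,182 + $22,915 + $28,720 + $23,708 + $16,861 + $26,072 + $9,936 = $267,139 (> $240,000).
Total number of separate transactions: 38 + 91 + 72 + 92 + 118 + 116 + 51 + 110 + 21 + 86 = 795 (≤ 830).
The test is 'or': at least one threshold is exceeded.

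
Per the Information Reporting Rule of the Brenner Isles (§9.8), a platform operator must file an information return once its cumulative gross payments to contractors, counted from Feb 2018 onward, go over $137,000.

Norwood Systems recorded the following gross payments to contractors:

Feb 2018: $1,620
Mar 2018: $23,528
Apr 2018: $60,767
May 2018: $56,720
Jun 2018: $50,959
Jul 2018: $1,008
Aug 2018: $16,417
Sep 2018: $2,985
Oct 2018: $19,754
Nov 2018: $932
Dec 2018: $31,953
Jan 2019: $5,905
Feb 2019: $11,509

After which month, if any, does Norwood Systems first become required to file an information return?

Through Feb 2018: $1,620
Through Mar 2018: $25,148
Through Apr 2018: $85,915
Through May 2018: $142,635 ← exceeds threshold

May 2018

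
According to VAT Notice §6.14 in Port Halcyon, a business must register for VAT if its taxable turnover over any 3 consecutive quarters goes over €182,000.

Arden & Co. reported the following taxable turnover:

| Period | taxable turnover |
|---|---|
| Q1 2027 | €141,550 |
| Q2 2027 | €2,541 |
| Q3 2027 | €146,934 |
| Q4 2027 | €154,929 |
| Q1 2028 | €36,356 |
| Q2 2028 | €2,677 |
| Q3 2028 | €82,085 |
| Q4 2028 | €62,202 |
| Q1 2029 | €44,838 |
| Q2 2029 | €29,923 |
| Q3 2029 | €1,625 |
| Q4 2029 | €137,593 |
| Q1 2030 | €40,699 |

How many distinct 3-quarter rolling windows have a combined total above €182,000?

Q1 2027–Q3 2027: €141,550 + €2,541 + €146,934 = €291,025 (over)
Q2 2027–Q4 2027: €2,541 + €146,934 + €154,929 = €304,404 (over)
Q3 2027–Q1 2028: €146,934 + €154,929 + €36,356 = €338,219 (over)
Q4 2027–Q2 2028: €154,929 + €36,356 + €2,677 = €193,962 (over)
Q1 2028–Q3 2028: €36,356 + €2,677 + €82,085 = €121,118 (under)
Q2 2028–Q4 2028: €2,677 + €82,085 + €62,202 = €146,964 (under)
Q3 2028–Q1 2029: €82,085 + €62,202 + €44,838 = €189,125 (over)
Q4 2028–Q2 2029: €62,202 + €44,838 + €29,923 = €136,963 (under)
Q1 2029–Q3 2029: €44,838 + €29,923 + €1,625 = €76,386 (under)
Q2 2029–Q4 2029: €29,923 + €1,625 + €137,593 = €169,141 (under)
Q3 2029–Q1 2030: €1,625 + €137,593 + €40,699 = €179,917 (under)
5 windows exceed the threshold.

5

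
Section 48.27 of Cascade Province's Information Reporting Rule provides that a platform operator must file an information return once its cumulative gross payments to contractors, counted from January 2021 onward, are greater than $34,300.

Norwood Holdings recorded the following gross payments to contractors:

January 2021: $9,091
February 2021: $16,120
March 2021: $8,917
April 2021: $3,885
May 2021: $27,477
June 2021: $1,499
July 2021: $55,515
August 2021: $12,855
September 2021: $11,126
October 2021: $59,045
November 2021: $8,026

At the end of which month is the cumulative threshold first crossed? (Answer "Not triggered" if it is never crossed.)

Through January 2021: $9,091
Through February 2021: $25,211
Through March 2021: $34,128
Through April 2021: $38,013 ← exceeds threshold

April 2021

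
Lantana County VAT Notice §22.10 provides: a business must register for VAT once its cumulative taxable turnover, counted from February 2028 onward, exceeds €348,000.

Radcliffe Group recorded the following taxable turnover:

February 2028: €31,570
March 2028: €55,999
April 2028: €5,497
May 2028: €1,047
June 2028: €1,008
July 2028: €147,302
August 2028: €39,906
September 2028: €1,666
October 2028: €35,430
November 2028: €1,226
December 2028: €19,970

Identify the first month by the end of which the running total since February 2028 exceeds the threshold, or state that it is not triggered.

Through February 2028: €31,570
Through March 2028: €87,569
Through April 2028: €93,066
Through May 2028: €94,113
Through June 2028: €95,121
Through July 2028: €242,423
Through August 2028: €282,329
Through September 2028: €283,995
Through October 2028: €319,425
Through November 2028: €320,651
Through December 2028: €340,621
Final cumulative total €340,621 ≤ €348,000; the threshold is never exceeded.

Not triggered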